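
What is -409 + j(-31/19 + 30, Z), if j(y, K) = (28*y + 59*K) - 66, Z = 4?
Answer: 10551/19 ≈ 555.32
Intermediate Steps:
j(y, K) = -66 + 28*y + 59*K
-409 + j(-31/19 + 30, Z) = -409 + (-66 + 28*(-31/19 + 30) + 59*4) = -409 + (-66 + 28*(-31*1/19 + 30) + 236) = -409 + (-66 + 28*(-31/19 + 30) + 236) = -409 + (-66 + 28*(539/19) + 236) = -409 + (-66 + 15092/19 + 236) = -409 + 18322/19 = 10551/19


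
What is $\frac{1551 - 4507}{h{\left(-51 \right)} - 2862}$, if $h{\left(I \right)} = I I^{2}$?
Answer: $\frac{2956}{135513} \approx 0.021813$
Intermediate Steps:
$h{\left(I \right)} = I^{3}$
$\frac{1551 - 4507}{h{\left(-51 \right)} - 2862} = \frac{1551 - 4507}{\left(-51\right)^{3} - 2862} = - \frac{2956}{-132651 - 2862} = - \frac{2956}{-135513} = \left(-2956\right) \left(- \frac{1}{135513}\right) = \frac{2956}{135513}$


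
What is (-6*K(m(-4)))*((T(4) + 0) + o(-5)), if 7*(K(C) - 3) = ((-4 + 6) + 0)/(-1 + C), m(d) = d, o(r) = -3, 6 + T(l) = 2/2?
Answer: 4944/35 ≈ 141.26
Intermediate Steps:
T(l) = -5 (T(l) = -6 + 2/2 = -6 + 2*(1/2) = -6 + 1 = -5)
K(C) = 3 + 2/(7*(-1 + C)) (K(C) = 3 + (((-4 + 6) + 0)/(-1 + C))/7 = 3 + ((2 + 0)/(-1 + C))/7 = 3 + (2/(-1 + C))/7 = 3 + 2/(7*(-1 + C)))
(-6*K(m(-4)))*((T(4) + 0) + o(-5)) = (-6*(-19 + 21*(-4))/(7*(-1 - 4)))*((-5 + 0) - 3) = (-6*(-19 - 84)/(7*(-5)))*(-5 - 3) = -6*(-1)*(-103)/(7*5)*(-8) = -6*103/35*(-8) = -618/35*(-8) = 4944/35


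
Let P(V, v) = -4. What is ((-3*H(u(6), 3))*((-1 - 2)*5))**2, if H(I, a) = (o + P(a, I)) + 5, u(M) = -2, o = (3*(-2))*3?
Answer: 585225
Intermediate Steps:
o = -18 (o = -6*3 = -18)
H(I, a) = -17 (H(I, a) = (-18 - 4) + 5 = -22 + 5 = -17)
((-3*H(u(6), 3))*((-1 - 2)*5))**2 = ((-3*(-17))*((-1 - 2)*5))**2 = (51*(-3*5))**2 = (51*(-15))**2 = (-765)**2 = 585225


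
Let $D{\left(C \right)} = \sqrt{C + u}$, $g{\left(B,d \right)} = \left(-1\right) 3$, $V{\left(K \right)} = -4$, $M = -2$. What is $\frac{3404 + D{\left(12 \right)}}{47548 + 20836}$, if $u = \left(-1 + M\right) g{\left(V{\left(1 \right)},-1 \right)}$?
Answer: $\frac{851}{17096} + \frac{\sqrt{21}}{68384} \approx 0.049845$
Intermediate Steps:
$g{\left(B,d \right)} = -3$
$u = 9$ ($u = \left(-1 - 2\right) \left(-3\right) = \left(-3\right) \left(-3\right) = 9$)
$D{\left(C \right)} = \sqrt{9 + C}$ ($D{\left(C \right)} = \sqrt{C + 9} = \sqrt{9 + C}$)
$\frac{3404 + D{\left(12 \right)}}{47548 + 20836} = \frac{3404 + \sqrt{9 + 12}}{47548 + 20836} = \frac{3404 + \sqrt{21}}{68384} = \left(3404 + \sqrt{21}\right) \frac{1}{68384} = \frac{851}{17096} + \frac{\sqrt{21}}{68384}$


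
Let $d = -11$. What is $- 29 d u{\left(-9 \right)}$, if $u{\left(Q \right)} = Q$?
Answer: $-2871$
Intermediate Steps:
$- 29 d u{\left(-9 \right)} = \left(-29\right) \left(-11\right) \left(-9\right) = 319 \left(-9\right) = -2871$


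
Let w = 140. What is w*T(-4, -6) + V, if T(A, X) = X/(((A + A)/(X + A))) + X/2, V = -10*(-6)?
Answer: -1410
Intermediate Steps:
V = 60
T(A, X) = X/2 + X*(A + X)/(2*A) (T(A, X) = X/(((2*A)/(A + X))) + X*(½) = X/((2*A/(A + X))) + X/2 = X*((A + X)/(2*A)) + X/2 = X*(A + X)/(2*A) + X/2 = X/2 + X*(A + X)/(2*A))
w*T(-4, -6) + V = 140*(-6 + (½)*(-6)²/(-4)) + 60 = 140*(-6 + (½)*(-¼)*36) + 60 = 140*(-6 - 9/2) + 60 = 140*(-21/2) + 60 = -1470 + 60 = -1410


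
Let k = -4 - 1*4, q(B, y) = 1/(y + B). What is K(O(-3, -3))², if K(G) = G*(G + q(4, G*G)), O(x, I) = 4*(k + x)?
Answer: 881625224601/235225 ≈ 3.7480e+6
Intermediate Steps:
q(B, y) = 1/(B + y)
k = -8 (k = -4 - 4 = -8)
O(x, I) = -32 + 4*x (O(x, I) = 4*(-8 + x) = -32 + 4*x)
K(G) = G*(G + 1/(4 + G²)) (K(G) = G*(G + 1/(4 + G*G)) = G*(G + 1/(4 + G²)))
K(O(-3, -3))² = ((-32 + 4*(-3))*(1 + (-32 + 4*(-3))*(4 + (-32 + 4*(-3))²))/(4 + (-32 + 4*(-3))²))² = ((-32 - 12)*(1 + (-32 - 12)*(4 + (-32 - 12)²))/(4 + (-32 - 12)²))² = (-44*(1 - 44*(4 + (-44)²))/(4 + (-44)²))² = (-44*(1 - 44*(4 + 1936))/(4 + 1936))² = (-44*(1 - 44*1940)/1940)² = (-44*1/1940*(1 - 85360))² = (-44*1/1940*(-85359))² = (938949/485)² = 881625224601/235225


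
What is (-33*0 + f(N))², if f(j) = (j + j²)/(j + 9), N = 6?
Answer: 196/25 ≈ 7.8400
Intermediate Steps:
f(j) = (j + j²)/(9 + j)
(-33*0 + f(N))² = (-33*0 + 6*(1 + 6)/(9 + 6))² = (0 + 6*7/15)² = (0 + 6*(1/15)*7)² = (0 + 14/5)² = (14/5)² = 196/25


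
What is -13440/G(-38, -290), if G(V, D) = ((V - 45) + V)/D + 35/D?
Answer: -1948800/43 ≈ -45321.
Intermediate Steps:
G(V, D) = 35/D + (-45 + 2*V)/D (G(V, D) = ((-45 + V) + V)/D + 35/D = (-45 + 2*V)/D + 35/D = 35/D + (-45 + 2*V)/D)
-13440/G(-38, -290) = -13440*(-145/(-5 - 38)) = -13440/(2*(-1/290)*(-43)) = -13440/43/145 = -13440*145/43 = -1948800/43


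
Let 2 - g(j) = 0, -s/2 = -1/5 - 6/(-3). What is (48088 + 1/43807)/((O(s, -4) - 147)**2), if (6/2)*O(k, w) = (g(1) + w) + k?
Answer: 473982978825/218434362223 ≈ 2.1699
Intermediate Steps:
s = -18/5 (s = -2*(-1/5 - 6/(-3)) = -2*(-1*1/5 - 6*(-1/3)) = -2*(-1/5 + 2) = -2*9/5 = -18/5 ≈ -3.6000)
g(j) = 2 (g(j) = 2 - 1*0 = 2 + 0 = 2)
O(k, w) = 2/3 + k/3 + w/3 (O(k, w) = ((2 + w) + k)/3 = (2 + k + w)/3 = 2/3 + k/3 + w/3)
(48088 + 1/43807)/((O(s, -4) - 147)**2) = (48088 + 1/43807)/(((2/3 + (1/3)*(-18/5) + (1/3)*(-4)) - 147)**2) = (48088 + 1/43807)/(((2/3 - 6/5 - 4/3) - 147)**2) = 2106591017/(43807*((-28/15 - 147)**2)) = 2106591017/(43807*((-2233/15)**2)) = 2106591017/(43807*(4986289/225)) = (2106591017/43807)*(225/4986289) = 473982978825/218434362223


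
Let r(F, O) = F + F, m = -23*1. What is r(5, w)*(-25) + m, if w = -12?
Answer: -273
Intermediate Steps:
m = -23
r(F, O) = 2*F
r(5, w)*(-25) + m = (2*5)*(-25) - 23 = 10*(-25) - 23 = -250 - 23 = -273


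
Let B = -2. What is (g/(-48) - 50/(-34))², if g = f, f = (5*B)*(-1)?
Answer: 265225/166464 ≈ 1.5933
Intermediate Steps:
f = 10 (f = (5*(-2))*(-1) = -10*(-1) = 10)
g = 10
(g/(-48) - 50/(-34))² = (10/(-48) - 50/(-34))² = (10*(-1/48) - 50*(-1/34))² = (-5/24 + 25/17)² = (515/408)² = 265225/166464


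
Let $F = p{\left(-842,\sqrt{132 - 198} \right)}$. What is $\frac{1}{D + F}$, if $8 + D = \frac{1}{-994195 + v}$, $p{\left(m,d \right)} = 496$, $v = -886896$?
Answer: $\frac{1881091}{917972407} \approx 0.0020492$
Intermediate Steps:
$F = 496$
$D = - \frac{15048729}{1881091}$ ($D = -8 + \frac{1}{-994195 - 886896} = -8 + \frac{1}{-1881091} = -8 - \frac{1}{1881091} = - \frac{15048729}{1881091} \approx -8.0$)
$\frac{1}{D + F} = \frac{1}{- \frac{15048729}{1881091} + 496} = \frac{1}{\frac{917972407}{1881091}} = \frac{1881091}{917972407}$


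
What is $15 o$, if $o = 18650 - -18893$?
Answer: $563145$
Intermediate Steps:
$o = 37543$ ($o = 18650 + 18893 = 37543$)
$15 o = 15 \cdot 37543 = 563145$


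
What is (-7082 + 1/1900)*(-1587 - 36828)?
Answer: 103380903717/380 ≈ 2.7205e+8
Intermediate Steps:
(-7082 + 1/1900)*(-1587 - 36828) = (-7082 + 1/1900)*(-38415) = -13455799/1900*(-38415) = 103380903717/380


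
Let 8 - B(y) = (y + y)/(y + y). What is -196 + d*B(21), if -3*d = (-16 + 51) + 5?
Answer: -868/3 ≈ -289.33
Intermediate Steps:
B(y) = 7 (B(y) = 8 - (y + y)/(y + y) = 8 - 2*y/(2*y) = 8 - 2*y*1/(2*y) = 8 - 1*1 = 8 - 1 = 7)
d = -40/3 (d = -((-16 + 51) + 5)/3 = -(35 + 5)/3 = -⅓*40 = -40/3 ≈ -13.333)
-196 + d*B(21) = -196 - 40/3*7 = -196 - 280/3 = -868/3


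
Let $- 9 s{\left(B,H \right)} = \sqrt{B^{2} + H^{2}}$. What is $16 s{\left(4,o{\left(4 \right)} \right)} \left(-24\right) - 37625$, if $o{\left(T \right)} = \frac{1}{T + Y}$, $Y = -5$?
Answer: $-37625 + \frac{128 \sqrt{17}}{3} \approx -37449.0$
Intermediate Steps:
$o{\left(T \right)} = \frac{1}{-5 + T}$ ($o{\left(T \right)} = \frac{1}{T - 5} = \frac{1}{-5 + T}$)
$s{\left(B,H \right)} = - \frac{\sqrt{B^{2} + H^{2}}}{9}$
$16 s{\left(4,o{\left(4 \right)} \right)} \left(-24\right) - 37625 = 16 \left(- \frac{\sqrt{4^{2} + \left(\frac{1}{-5 + 4}\right)^{2}}}{9}\right) \left(-24\right) - 37625 = 16 \left(- \frac{\sqrt{16 + \left(\frac{1}{-1}\right)^{2}}}{9}\right) \left(-24\right) - 37625 = 16 \left(- \frac{\sqrt{16 + \left(-1\right)^{2}}}{9}\right) \left(-24\right) - 37625 = 16 \left(- \frac{\sqrt{16 + 1}}{9}\right) \left(-24\right) - 37625 = 16 \left(- \frac{\sqrt{17}}{9}\right) \left(-24\right) - 37625 = - \frac{16 \sqrt{17}}{9} \left(-24\right) - 37625 = \frac{128 \sqrt{17}}{3} - 37625 = -37625 + \frac{128 \sqrt{17}}{3}$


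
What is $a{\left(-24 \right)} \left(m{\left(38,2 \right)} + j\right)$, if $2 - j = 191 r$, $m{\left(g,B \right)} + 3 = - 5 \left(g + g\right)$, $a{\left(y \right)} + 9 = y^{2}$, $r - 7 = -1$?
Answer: $-865809$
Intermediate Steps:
$r = 6$ ($r = 7 - 1 = 6$)
$a{\left(y \right)} = -9 + y^{2}$
$m{\left(g,B \right)} = -3 - 10 g$ ($m{\left(g,B \right)} = -3 - 5 \left(g + g\right) = -3 - 5 \cdot 2 g = -3 - 10 g$)
$j = -1144$ ($j = 2 - 191 \cdot 6 = 2 - 1146 = -1144$)
$a{\left(-24 \right)} \left(m{\left(38,2 \right)} + j\right) = \left(-9 + \left(-24\right)^{2}\right) \left(\left(-3 - 380\right) - 1144\right) = \left(-9 + 576\right) \left(\left(-3 - 380\right) - 1144\right) = 567 \left(-383 - 1144\right) = 567 \left(-1527\right) = -865809$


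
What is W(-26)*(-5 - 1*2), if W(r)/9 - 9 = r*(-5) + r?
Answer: -7119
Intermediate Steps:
W(r) = 81 - 36*r (W(r) = 81 + 9*(r*(-5) + r) = 81 + 9*(-5*r + r) = 81 + 9*(-4*r) = 81 - 36*r)
W(-26)*(-5 - 1*2) = (81 - 36*(-26))*(-5 - 1*2) = (81 + 936)*(-5 - 2) = 1017*(-7) = -7119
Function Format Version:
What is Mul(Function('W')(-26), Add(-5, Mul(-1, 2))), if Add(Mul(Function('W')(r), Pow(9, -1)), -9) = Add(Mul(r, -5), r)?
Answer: -7119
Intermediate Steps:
Function('W')(r) = Add(81, Mul(-36, r)) (Function('W')(r) = Add(81, Mul(9, Add(Mul(r, -5), r))) = Add(81, Mul(9, Add(Mul(-5, r), r))) = Add(81, Mul(9, Mul(-4, r))) = Add(81, Mul(-36, r)))
Mul(Function('W')(-26), Add(-5, Mul(-1, 2))) = Mul(Add(81, Mul(-36, -26)), Add(-5, Mul(-1, 2))) = Mul(Add(81, 936), Add(-5, -2)) = Mul(1017, -7) = -7119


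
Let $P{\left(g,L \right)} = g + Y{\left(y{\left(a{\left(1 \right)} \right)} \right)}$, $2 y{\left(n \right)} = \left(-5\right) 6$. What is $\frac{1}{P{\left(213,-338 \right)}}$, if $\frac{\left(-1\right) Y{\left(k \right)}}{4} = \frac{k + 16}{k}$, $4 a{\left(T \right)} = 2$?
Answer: $\frac{15}{3199} \approx 0.004689$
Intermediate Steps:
$a{\left(T \right)} = \frac{1}{2}$ ($a{\left(T \right)} = \frac{1}{4} \cdot 2 = \frac{1}{2}$)
$y{\left(n \right)} = -15$ ($y{\left(n \right)} = \frac{\left(-5\right) 6}{2} = \frac{1}{2} \left(-30\right) = -15$)
$Y{\left(k \right)} = - \frac{4 \left(16 + k\right)}{k}$ ($Y{\left(k \right)} = - 4 \frac{k + 16}{k} = - 4 \frac{16 + k}{k} = - \frac{4 \left(16 + k\right)}{k}$)
$P{\left(g,L \right)} = \frac{4}{15} + g$ ($P{\left(g,L \right)} = g - \left(4 + \frac{64}{-15}\right) = g - - \frac{4}{15} = g + \left(-4 + \frac{64}{15}\right) = g + \frac{4}{15} = \frac{4}{15} + g$)
$\frac{1}{P{\left(213,-338 \right)}} = \frac{1}{\frac{4}{15} + 213} = \frac{1}{\frac{3199}{15}} = \frac{15}{3199}$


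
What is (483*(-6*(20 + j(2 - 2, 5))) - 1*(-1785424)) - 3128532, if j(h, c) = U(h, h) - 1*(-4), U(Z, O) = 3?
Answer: -1421354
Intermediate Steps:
j(h, c) = 7 (j(h, c) = 3 - 1*(-4) = 3 + 4 = 7)
(483*(-6*(20 + j(2 - 2, 5))) - 1*(-1785424)) - 3128532 = (483*(-6*(20 + 7)) - 1*(-1785424)) - 3128532 = (483*(-6*27) + 1785424) - 3128532 = (483*(-162) + 1785424) - 3128532 = (-78246 + 1785424) - 3128532 = 1707178 - 3128532 = -1421354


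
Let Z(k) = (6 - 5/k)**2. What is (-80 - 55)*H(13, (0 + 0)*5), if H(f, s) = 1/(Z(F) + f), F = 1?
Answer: -135/14 ≈ -9.6429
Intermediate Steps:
H(f, s) = 1/(1 + f) (H(f, s) = 1/((-5 + 6*1)**2/1**2 + f) = 1/(1*(-5 + 6)**2 + f) = 1/(1*1**2 + f) = 1/(1*1 + f) = 1/(1 + f))
(-80 - 55)*H(13, (0 + 0)*5) = (-80 - 55)/(1 + 13) = -135/14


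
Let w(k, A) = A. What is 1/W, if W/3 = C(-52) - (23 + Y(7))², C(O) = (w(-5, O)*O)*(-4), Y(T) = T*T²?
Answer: -1/434316 ≈ -2.3025e-6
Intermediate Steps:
Y(T) = T³
C(O) = -4*O² (C(O) = (O*O)*(-4) = O²*(-4) = -4*O²)
W = -434316 (W = 3*(-4*(-52)² - (23 + 7³)²) = 3*(-4*2704 - (23 + 343)²) = 3*(-10816 - 1*366²) = 3*(-10816 - 1*133956) = 3*(-10816 - 133956) = 3*(-144772) = -434316)
1/W = 1/(-434316) = -1/434316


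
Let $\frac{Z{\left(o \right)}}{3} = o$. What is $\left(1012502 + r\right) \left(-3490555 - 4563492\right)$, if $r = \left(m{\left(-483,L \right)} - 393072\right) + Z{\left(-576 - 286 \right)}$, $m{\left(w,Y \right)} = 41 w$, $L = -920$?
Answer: $-4808596274927$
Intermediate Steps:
$Z{\left(o \right)} = 3 o$
$r = -415461$ ($r = \left(41 \left(-483\right) - 393072\right) + 3 \left(-576 - 286\right) = \left(-19803 - 393072\right) + 3 \left(-862\right) = -412875 - 2586 = -415461$)
$\left(1012502 + r\right) \left(-3490555 - 4563492\right) = \left(1012502 - 415461\right) \left(-3490555 - 4563492\right) = 597041 \left(-8054047\right) = -4808596274927$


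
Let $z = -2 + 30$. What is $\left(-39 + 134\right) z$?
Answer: $2660$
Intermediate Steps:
$z = 28$
$\left(-39 + 134\right) z = \left(-39 + 134\right) 28 = 95 \cdot 28 = 2660$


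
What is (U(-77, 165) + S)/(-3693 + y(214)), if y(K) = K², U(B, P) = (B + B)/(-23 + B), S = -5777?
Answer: -288773/2105150 ≈ -0.13717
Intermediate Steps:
U(B, P) = 2*B/(-23 + B) (U(B, P) = (2*B)/(-23 + B) = 2*B/(-23 + B))
(U(-77, 165) + S)/(-3693 + y(214)) = (2*(-77)/(-23 - 77) - 5777)/(-3693 + 214²) = (2*(-77)/(-100) - 5777)/(-3693 + 45796) = (2*(-77)*(-1/100) - 5777)/42103 = (77/50 - 5777)*(1/42103) = -288773/50*1/42103 = -288773/2105150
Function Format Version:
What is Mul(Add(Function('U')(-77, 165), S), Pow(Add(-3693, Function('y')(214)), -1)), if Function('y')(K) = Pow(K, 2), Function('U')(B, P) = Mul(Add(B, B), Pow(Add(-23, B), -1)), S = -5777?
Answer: Rational(-288773, 2105150) ≈ -0.13717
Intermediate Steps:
Function('U')(B, P) = Mul(2, B, Pow(Add(-23, B), -1)) (Function('U')(B, P) = Mul(Mul(2, B), Pow(Add(-23, B), -1)) = Mul(2, B, Pow(Add(-23, B), -1)))
Mul(Add(Function('U')(-77, 165), S), Pow(Add(-3693, Function('y')(214)), -1)) = Mul(Add(Mul(2, -77, Pow(Add(-23, -77), -1)), -5777), Pow(Add(-3693, Pow(214, 2)), -1)) = Mul(Add(Mul(2, -77, Pow(-100, -1)), -5777), Pow(Add(-3693, 45796), -1)) = Mul(Add(Mul(2, -77, Rational(-1, 100)), -5777), Pow(42103, -1)) = Mul(Add(Rational(77, 50), -5777), Rational(1, 42103)) = Mul(Rational(-288773, 50), Rational(1, 42103)) = Rational(-288773, 2105150)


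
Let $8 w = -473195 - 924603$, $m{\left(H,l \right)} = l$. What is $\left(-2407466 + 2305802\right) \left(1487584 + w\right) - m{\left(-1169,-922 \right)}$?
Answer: $-133470521870$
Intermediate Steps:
$w = - \frac{698899}{4}$ ($w = \frac{-473195 - 924603}{8} = \frac{1}{8} \left(-1397798\right) = - \frac{698899}{4} \approx -1.7472 \cdot 10^{5}$)
$\left(-2407466 + 2305802\right) \left(1487584 + w\right) - m{\left(-1169,-922 \right)} = \left(-2407466 + 2305802\right) \left(1487584 - \frac{698899}{4}\right) - -922 = \left(-101664\right) \frac{5251437}{4} + 922 = -133470522792 + 922 = -133470521870$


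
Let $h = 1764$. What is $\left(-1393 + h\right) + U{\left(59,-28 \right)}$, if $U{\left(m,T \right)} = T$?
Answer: $343$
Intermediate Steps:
$\left(-1393 + h\right) + U{\left(59,-28 \right)} = \left(-1393 + 1764\right) - 28 = 371 - 28 = 343$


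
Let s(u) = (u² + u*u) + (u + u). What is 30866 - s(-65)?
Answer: 22546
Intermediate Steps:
s(u) = 2*u + 2*u² (s(u) = (u² + u²) + 2*u = 2*u² + 2*u = 2*u + 2*u²)
30866 - s(-65) = 30866 - 2*(-65)*(1 - 65) = 30866 - 2*(-65)*(-64) = 30866 - 1*8320 = 30866 - 8320 = 22546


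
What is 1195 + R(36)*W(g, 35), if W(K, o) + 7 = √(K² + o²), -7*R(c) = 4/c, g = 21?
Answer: 10756/9 - √34/9 ≈ 1194.5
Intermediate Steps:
R(c) = -4/(7*c)
W(K, o) = -7 + √(K² + o²)
1195 + R(36)*W(g, 35) = 1195 + (-4/7/36)*(-7 + √(21² + 35²)) = 1195 + (-4/7*1/36)*(-7 + √(441 + 1225)) = 1195 - (-7 + √1666)/63 = 1195 - (-7 + 7*√34)/63 = 1195 + (⅑ - √34/9) = 10756/9 - √34/9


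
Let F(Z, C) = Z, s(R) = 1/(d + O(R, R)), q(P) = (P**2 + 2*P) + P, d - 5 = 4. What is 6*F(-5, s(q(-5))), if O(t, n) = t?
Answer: -30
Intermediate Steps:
d = 9 (d = 5 + 4 = 9)
q(P) = P**2 + 3*P
s(R) = 1/(9 + R)
6*F(-5, s(q(-5))) = 6*(-5) = -30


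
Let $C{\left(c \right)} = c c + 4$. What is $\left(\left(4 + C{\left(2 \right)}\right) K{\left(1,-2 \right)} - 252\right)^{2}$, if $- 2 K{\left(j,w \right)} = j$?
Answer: $66564$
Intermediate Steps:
$C{\left(c \right)} = 4 + c^{2}$ ($C{\left(c \right)} = c^{2} + 4 = 4 + c^{2}$)
$K{\left(j,w \right)} = - \frac{j}{2}$
$\left(\left(4 + C{\left(2 \right)}\right) K{\left(1,-2 \right)} - 252\right)^{2} = \left(\left(4 + \left(4 + 2^{2}\right)\right) \left(\left(- \frac{1}{2}\right) 1\right) - 252\right)^{2} = \left(\left(4 + \left(4 + 4\right)\right) \left(- \frac{1}{2}\right) - 252\right)^{2} = \left(\left(4 + 8\right) \left(- \frac{1}{2}\right) - 252\right)^{2} = \left(12 \left(- \frac{1}{2}\right) - 252\right)^{2} = \left(-6 - 252\right)^{2} = \left(-258\right)^{2} = 66564$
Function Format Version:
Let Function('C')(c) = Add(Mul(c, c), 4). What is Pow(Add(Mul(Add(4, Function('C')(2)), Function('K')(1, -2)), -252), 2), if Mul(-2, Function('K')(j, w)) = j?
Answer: 66564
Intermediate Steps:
Function('C')(c) = Add(4, Pow(c, 2)) (Function('C')(c) = Add(Pow(c, 2), 4) = Add(4, Pow(c, 2)))
Function('K')(j, w) = Mul(Rational(-1, 2), j)
Pow(Add(Mul(Add(4, Function('C')(2)), Function('K')(1, -2)), -252), 2) = Pow(Add(Mul(Add(4, Add(4, Pow(2, 2))), Mul(Rational(-1, 2), 1)), -252), 2) = Pow(Add(Mul(Add(4, Add(4, 4)), Rational(-1, 2)), -252), 2) = Pow(Add(Mul(Add(4, 8), Rational(-1, 2)), -252), 2) = Pow(Add(Mul(12, Rational(-1, 2)), -252), 2) = Pow(Add(-6, -252), 2) = Pow(-258, 2) = 66564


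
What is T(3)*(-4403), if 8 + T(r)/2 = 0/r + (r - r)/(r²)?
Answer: 70448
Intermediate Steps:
T(r) = -16 (T(r) = -16 + 2*(0/r + (r - r)/(r²)) = -16 + 2*(0 + 0/r²) = -16 + 2*(0 + 0) = -16 + 2*0 = -16 + 0 = -16)
T(3)*(-4403) = -16*(-4403) = 70448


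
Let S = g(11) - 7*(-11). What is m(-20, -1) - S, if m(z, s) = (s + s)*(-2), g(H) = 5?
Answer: -78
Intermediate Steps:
S = 82 (S = 5 - 7*(-11) = 5 + 77 = 82)
m(z, s) = -4*s (m(z, s) = (2*s)*(-2) = -4*s)
m(-20, -1) - S = -4*(-1) - 1*82 = 4 - 82 = -78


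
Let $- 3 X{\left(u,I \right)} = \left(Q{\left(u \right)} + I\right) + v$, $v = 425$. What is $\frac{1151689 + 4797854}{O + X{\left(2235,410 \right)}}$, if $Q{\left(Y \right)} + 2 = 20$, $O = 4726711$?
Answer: $\frac{17848629}{14179280} \approx 1.2588$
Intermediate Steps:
$Q{\left(Y \right)} = 18$ ($Q{\left(Y \right)} = -2 + 20 = 18$)
$X{\left(u,I \right)} = - \frac{443}{3} - \frac{I}{3}$ ($X{\left(u,I \right)} = - \frac{\left(18 + I\right) + 425}{3} = - \frac{443 + I}{3} = - \frac{443}{3} - \frac{I}{3}$)
$\frac{1151689 + 4797854}{O + X{\left(2235,410 \right)}} = \frac{1151689 + 4797854}{4726711 - \frac{853}{3}} = \frac{5949543}{4726711 - \frac{853}{3}} = \frac{5949543}{\frac{14179280}{3}} = 5949543 \cdot \frac{3}{14179280} = \frac{17848629}{14179280}$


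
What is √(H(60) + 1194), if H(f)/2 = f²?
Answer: √8394 ≈ 91.619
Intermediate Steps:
H(f) = 2*f²
√(H(60) + 1194) = √(2*60² + 1194) = √(2*3600 + 1194) = √(7200 + 1194) = √8394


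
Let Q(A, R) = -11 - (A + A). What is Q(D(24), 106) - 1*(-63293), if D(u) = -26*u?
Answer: 64530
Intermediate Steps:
Q(A, R) = -11 - 2*A
Q(D(24), 106) - 1*(-63293) = (-11 - (-52)*24) - 1*(-63293) = (-11 - 2*(-624)) + 63293 = (-11 + 1248) + 63293 = 1237 + 63293 = 64530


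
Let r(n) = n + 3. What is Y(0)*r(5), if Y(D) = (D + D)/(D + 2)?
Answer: 0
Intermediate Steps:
r(n) = 3 + n
Y(D) = 2*D/(2 + D) (Y(D) = (2*D)/(2 + D) = 2*D/(2 + D))
Y(0)*r(5) = (2*0/(2 + 0))*(3 + 5) = (2*0/2)*8 = (2*0*(1/2))*8 = 0*8 = 0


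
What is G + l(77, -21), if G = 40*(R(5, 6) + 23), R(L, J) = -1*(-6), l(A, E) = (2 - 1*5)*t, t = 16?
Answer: 1112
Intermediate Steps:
l(A, E) = -48 (l(A, E) = (2 - 1*5)*16 = (2 - 5)*16 = -3*16 = -48)
R(L, J) = 6
G = 1160 (G = 40*(6 + 23) = 40*29 = 1160)
G + l(77, -21) = 1160 - 48 = 1112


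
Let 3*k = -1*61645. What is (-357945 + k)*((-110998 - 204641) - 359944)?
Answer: 767110984840/3 ≈ 2.5570e+11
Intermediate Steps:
k = -61645/3 (k = (-1*61645)/3 = (1/3)*(-61645) = -61645/3 ≈ -20548.)
(-357945 + k)*((-110998 - 204641) - 359944) = (-357945 - 61645/3)*((-110998 - 204641) - 359944) = -1135480*(-315639 - 359944)/3 = -1135480/3*(-675583) = 767110984840/3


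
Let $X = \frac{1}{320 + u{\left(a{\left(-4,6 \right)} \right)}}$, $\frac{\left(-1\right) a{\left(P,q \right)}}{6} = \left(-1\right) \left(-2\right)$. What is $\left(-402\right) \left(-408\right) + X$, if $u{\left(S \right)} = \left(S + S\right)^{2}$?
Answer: $\frac{146958337}{896} \approx 1.6402 \cdot 10^{5}$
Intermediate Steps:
$a{\left(P,q \right)} = -12$ ($a{\left(P,q \right)} = - 6 \left(\left(-1\right) \left(-2\right)\right) = \left(-6\right) 2 = -12$)
$u{\left(S \right)} = 4 S^{2}$ ($u{\left(S \right)} = \left(2 S\right)^{2} = 4 S^{2}$)
$X = \frac{1}{896}$ ($X = \frac{1}{320 + 4 \left(-12\right)^{2}} = \frac{1}{320 + 4 \cdot 144} = \frac{1}{320 + 576} = \frac{1}{896} \approx 0.0011161$)
$\left(-402\right) \left(-408\right) + X = \left(-402\right) \left(-408\right) + \frac{1}{896} = 164016 + \frac{1}{896} = \frac{146958337}{896}$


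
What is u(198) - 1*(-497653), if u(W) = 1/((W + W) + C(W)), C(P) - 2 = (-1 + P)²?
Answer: 19511481172/39207 ≈ 4.9765e+5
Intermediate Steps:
C(P) = 2 + (-1 + P)²
u(W) = 1/(2 + (-1 + W)² + 2*W) (u(W) = 1/((W + W) + (2 + (-1 + W)²)) = 1/(2*W + (2 + (-1 + W)²)) = 1/(2 + (-1 + W)² + 2*W))
u(198) - 1*(-497653) = 1/(3 + 198²) - 1*(-497653) = 1/(3 + 39204) + 497653 = 1/39207 + 497653 = 19511481172/39207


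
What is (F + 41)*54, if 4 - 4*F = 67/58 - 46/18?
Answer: 265281/116 ≈ 2286.9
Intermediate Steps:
F = 2819/2088 (F = 1 - (67/58 - 46/18)/4 = 1 - (67*(1/58) - 46*1/18)/4 = 1 - (67/58 - 23/9)/4 = 1 - ¼*(-731/522) = 1 + 731/2088 = 2819/2088 ≈ 1.3501)
(F + 41)*54 = (2819/2088 + 41)*54 = (88427/2088)*54 = 265281/116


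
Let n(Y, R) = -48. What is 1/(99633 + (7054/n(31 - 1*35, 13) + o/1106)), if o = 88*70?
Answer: 1896/188636095 ≈ 1.0051e-5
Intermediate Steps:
o = 6160
1/(99633 + (7054/n(31 - 1*35, 13) + o/1106)) = 1/(99633 + (7054/(-48) + 6160/1106)) = 1/(99633 + (7054*(-1/48) + 6160*(1/1106))) = 1/(99633 + (-3527/24 + 440/79)) = 1/(99633 - 268073/1896) = 1/(188636095/1896) = 1896/188636095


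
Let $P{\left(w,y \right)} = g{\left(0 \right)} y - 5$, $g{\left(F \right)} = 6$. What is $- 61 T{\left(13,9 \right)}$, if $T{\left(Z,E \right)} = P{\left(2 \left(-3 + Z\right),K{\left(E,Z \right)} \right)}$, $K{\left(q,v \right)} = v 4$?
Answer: $-18727$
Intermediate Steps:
$K{\left(q,v \right)} = 4 v$
$P{\left(w,y \right)} = -5 + 6 y$ ($P{\left(w,y \right)} = 6 y - 5 = -5 + 6 y$)
$T{\left(Z,E \right)} = -5 + 24 Z$ ($T{\left(Z,E \right)} = -5 + 6 \cdot 4 Z = -5 + 24 Z$)
$- 61 T{\left(13,9 \right)} = - 61 \left(-5 + 24 \cdot 13\right) = - 61 \left(-5 + 312\right) = \left(-61\right) 307 = -18727$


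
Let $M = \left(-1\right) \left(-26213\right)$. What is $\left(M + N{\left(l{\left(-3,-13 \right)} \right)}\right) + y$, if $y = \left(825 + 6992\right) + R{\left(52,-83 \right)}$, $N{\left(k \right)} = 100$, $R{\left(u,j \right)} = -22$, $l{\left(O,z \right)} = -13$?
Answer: $34108$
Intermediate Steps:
$y = 7795$ ($y = \left(825 + 6992\right) - 22 = 7817 - 22 = 7795$)
$M = 26213$
$\left(M + N{\left(l{\left(-3,-13 \right)} \right)}\right) + y = \left(26213 + 100\right) + 7795 = 26313 + 7795 = 34108$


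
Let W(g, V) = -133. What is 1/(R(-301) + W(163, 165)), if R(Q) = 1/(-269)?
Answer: -269/35778 ≈ -0.0075186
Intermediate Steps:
R(Q) = -1/269
1/(R(-301) + W(163, 165)) = 1/(-1/269 - 133) = 1/(-35778/269) = -269/35778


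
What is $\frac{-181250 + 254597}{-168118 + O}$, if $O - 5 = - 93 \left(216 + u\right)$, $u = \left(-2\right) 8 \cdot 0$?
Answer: $- \frac{73347}{188201} \approx -0.38973$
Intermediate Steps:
$u = 0$ ($u = \left(-16\right) 0 = 0$)
$O = -20083$ ($O = 5 - 93 \left(216 + 0\right) = 5 - 20088 = -20083$)
$\frac{-181250 + 254597}{-168118 + O} = \frac{-181250 + 254597}{-168118 - 20083} = \frac{73347}{-188201} = 73347 \left(- \frac{1}{188201}\right) = - \frac{73347}{188201}$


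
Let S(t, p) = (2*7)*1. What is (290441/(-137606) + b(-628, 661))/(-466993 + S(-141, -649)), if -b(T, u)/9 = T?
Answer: -777458671/64259112274 ≈ -0.012099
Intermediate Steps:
S(t, p) = 14 (S(t, p) = 14*1 = 14)
b(T, u) = -9*T
(290441/(-137606) + b(-628, 661))/(-466993 + S(-141, -649)) = (290441/(-137606) - 9*(-628))/(-466993 + 14) = (290441*(-1/137606) + 5652)/(-466979) = (-290441/137606 + 5652)*(-1/466979) = (777458671/137606)*(-1/466979) = -777458671/64259112274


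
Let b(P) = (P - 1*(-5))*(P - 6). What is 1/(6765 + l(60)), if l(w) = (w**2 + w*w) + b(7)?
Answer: 1/13977 ≈ 7.1546e-5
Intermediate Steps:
b(P) = (-6 + P)*(5 + P) (b(P) = (P + 5)*(-6 + P) = (5 + P)*(-6 + P) = (-6 + P)*(5 + P))
l(w) = 12 + 2*w**2 (l(w) = (w**2 + w*w) + (-30 + 7**2 - 1*7) = (w**2 + w**2) + (-30 + 49 - 7) = 2*w**2 + 12 = 12 + 2*w**2)
1/(6765 + l(60)) = 1/(6765 + (12 + 2*60**2)) = 1/(6765 + (12 + 2*3600)) = 1/(6765 + (12 + 7200)) = 1/(6765 + 7212) = 1/13977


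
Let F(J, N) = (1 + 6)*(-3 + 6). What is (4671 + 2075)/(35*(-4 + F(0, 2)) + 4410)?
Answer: 6746/5005 ≈ 1.3479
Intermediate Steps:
F(J, N) = 21 (F(J, N) = 7*3 = 21)
(4671 + 2075)/(35*(-4 + F(0, 2)) + 4410) = (4671 + 2075)/(35*(-4 + 21) + 4410) = 6746/(35*17 + 4410) = 6746/(595 + 4410) = 6746/5005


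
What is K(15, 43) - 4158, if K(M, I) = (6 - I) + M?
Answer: -4180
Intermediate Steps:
K(M, I) = 6 + M - I
K(15, 43) - 4158 = (6 + 15 - 1*43) - 4158 = (6 + 15 - 43) - 4158 = -22 - 4158 = -4180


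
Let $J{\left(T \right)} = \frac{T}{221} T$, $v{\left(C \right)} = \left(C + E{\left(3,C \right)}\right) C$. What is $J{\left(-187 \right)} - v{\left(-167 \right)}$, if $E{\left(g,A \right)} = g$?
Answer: $- \frac{353987}{13} \approx -27230.0$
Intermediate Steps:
$v{\left(C \right)} = C \left(3 + C\right)$ ($v{\left(C \right)} = \left(C + 3\right) C = \left(3 + C\right) C = C \left(3 + C\right)$)
$J{\left(T \right)} = \frac{T^{2}}{221}$ ($J{\left(T \right)} = T \frac{1}{221} T = \frac{T}{221} T = \frac{T^{2}}{221}$)
$J{\left(-187 \right)} - v{\left(-167 \right)} = \frac{\left(-187\right)^{2}}{221} - - 167 \left(3 - 167\right) = \frac{1}{221} \cdot 34969 - \left(-167\right) \left(-164\right) = \frac{2057}{13} - 27388 = - \frac{353987}{13}$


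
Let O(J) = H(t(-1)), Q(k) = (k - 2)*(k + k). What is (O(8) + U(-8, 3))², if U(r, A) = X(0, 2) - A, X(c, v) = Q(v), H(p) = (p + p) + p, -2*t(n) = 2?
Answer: 36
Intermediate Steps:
t(n) = -1 (t(n) = -½*2 = -1)
Q(k) = 2*k*(-2 + k) (Q(k) = (-2 + k)*(2*k) = 2*k*(-2 + k))
H(p) = 3*p (H(p) = 2*p + p = 3*p)
X(c, v) = 2*v*(-2 + v)
O(J) = -3 (O(J) = 3*(-1) = -3)
U(r, A) = -A (U(r, A) = 2*2*(-2 + 2) - A = 2*2*0 - A = 0 - A = -A)
(O(8) + U(-8, 3))² = (-3 - 1*3)² = (-3 - 3)² = (-6)² = 36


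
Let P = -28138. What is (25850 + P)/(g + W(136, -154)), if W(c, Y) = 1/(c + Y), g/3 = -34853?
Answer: 41184/1882063 ≈ 0.021882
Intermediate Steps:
g = -104559 (g = 3*(-34853) = -104559)
W(c, Y) = 1/(Y + c)
(25850 + P)/(g + W(136, -154)) = (25850 - 28138)/(-104559 + 1/(-154 + 136)) = -2288/(-104559 + 1/(-18)) = -2288/(-104559 - 1/18) = -2288/(-1882063/18) = -2288*(-18/1882063) = 41184/1882063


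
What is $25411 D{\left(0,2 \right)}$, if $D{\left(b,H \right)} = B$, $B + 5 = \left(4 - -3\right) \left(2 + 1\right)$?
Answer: $406576$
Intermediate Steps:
$B = 16$ ($B = -5 + \left(4 - -3\right) \left(2 + 1\right) = -5 + \left(4 + 3\right) 3 = -5 + 7 \cdot 3 = -5 + 21 = 16$)
$D{\left(b,H \right)} = 16$
$25411 D{\left(0,2 \right)} = 25411 \cdot 16 = 406576$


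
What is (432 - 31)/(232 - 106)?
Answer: 401/126 ≈ 3.1825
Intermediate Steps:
(432 - 31)/(232 - 106) = 401/126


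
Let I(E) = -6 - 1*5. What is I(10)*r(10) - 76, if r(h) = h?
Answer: -186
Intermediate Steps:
I(E) = -11 (I(E) = -6 - 5 = -11)
I(10)*r(10) - 76 = -11*10 - 76 = -110 - 76 = -186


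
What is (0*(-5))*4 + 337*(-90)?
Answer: -30330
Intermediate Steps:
(0*(-5))*4 + 337*(-90) = 0*4 - 30330 = 0 - 30330 = -30330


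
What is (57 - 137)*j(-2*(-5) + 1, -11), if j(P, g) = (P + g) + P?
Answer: -880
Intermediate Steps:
j(P, g) = g + 2*P
(57 - 137)*j(-2*(-5) + 1, -11) = (57 - 137)*(-11 + 2*(-2*(-5) + 1)) = -80*(-11 + 2*(10 + 1)) = -80*(-11 + 2*11) = -80*(-11 + 22) = -80*11 = -880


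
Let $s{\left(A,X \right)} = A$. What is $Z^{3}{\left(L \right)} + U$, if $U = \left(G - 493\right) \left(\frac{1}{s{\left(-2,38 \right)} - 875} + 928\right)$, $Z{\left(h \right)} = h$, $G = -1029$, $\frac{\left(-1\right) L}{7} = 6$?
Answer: $- \frac{1303662486}{877} \approx -1.4865 \cdot 10^{6}$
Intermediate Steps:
$L = -42$ ($L = \left(-7\right) 6 = -42$)
$U = - \frac{1238687310}{877}$ ($U = \left(-1029 - 493\right) \left(\frac{1}{-2 - 875} + 928\right) = - 1522 \left(\frac{1}{-877} + 928\right) = - 1522 \left(- \frac{1}{877} + 928\right) = \left(-1522\right) \frac{813855}{877} = - \frac{1238687310}{877} \approx -1.4124 \cdot 10^{6}$)
$Z^{3}{\left(L \right)} + U = \left(-42\right)^{3} - \frac{1238687310}{877} = -74088 - \frac{1238687310}{877} = - \frac{1303662486}{877}$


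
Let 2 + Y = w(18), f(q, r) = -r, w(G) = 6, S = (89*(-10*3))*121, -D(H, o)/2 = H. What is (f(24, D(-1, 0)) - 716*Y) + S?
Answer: -325936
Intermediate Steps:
D(H, o) = -2*H
S = -323070 (S = (89*(-30))*121 = -2670*121 = -323070)
Y = 4 (Y = -2 + 6 = 4)
(f(24, D(-1, 0)) - 716*Y) + S = (-(-2)*(-1) - 716*4) - 323070 = (-1*2 - 2864) - 323070 = (-2 - 2864) - 323070 = -2866 - 323070 = -325936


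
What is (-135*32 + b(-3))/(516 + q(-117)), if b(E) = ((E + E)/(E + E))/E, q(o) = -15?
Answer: -12961/1503 ≈ -8.6234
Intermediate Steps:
b(E) = 1/E (b(E) = ((2*E)/((2*E)))/E = ((2*E)*(1/(2*E)))/E = 1/E)
(-135*32 + b(-3))/(516 + q(-117)) = (-135*32 + 1/(-3))/(516 - 15) = (-4320 - ⅓)/501 = -12961/3*1/501 = -12961/1503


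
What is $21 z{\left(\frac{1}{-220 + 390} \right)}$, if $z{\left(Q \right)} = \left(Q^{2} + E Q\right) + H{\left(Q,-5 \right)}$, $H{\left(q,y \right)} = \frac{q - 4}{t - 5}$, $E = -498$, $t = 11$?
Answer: $- \frac{545461}{7225} \approx -75.496$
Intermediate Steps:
$H{\left(q,y \right)} = - \frac{2}{3} + \frac{q}{6}$ ($H{\left(q,y \right)} = \frac{q - 4}{11 - 5} = \frac{-4 + q}{6} = \left(-4 + q\right) \frac{1}{6} = - \frac{2}{3} + \frac{q}{6}$)
$z{\left(Q \right)} = - \frac{2}{3} + Q^{2} - \frac{2987 Q}{6}$ ($z{\left(Q \right)} = \left(Q^{2} - 498 Q\right) + \left(- \frac{2}{3} + \frac{Q}{6}\right) = - \frac{2}{3} + Q^{2} - \frac{2987 Q}{6}$)
$21 z{\left(\frac{1}{-220 + 390} \right)} = 21 \left(- \frac{2}{3} + \left(\frac{1}{-220 + 390}\right)^{2} - \frac{2987}{6 \left(-220 + 390\right)}\right) = 21 \left(- \frac{2}{3} + \left(\frac{1}{170}\right)^{2} - \frac{2987}{6 \cdot 170}\right) = 21 \left(- \frac{2}{3} + \left(\frac{1}{170}\right)^{2} - \frac{2987}{1020}\right) = 21 \left(- \frac{2}{3} + \frac{1}{28900} - \frac{2987}{1020}\right) = 21 \left(- \frac{77923}{21675}\right) = - \frac{545461}{7225}$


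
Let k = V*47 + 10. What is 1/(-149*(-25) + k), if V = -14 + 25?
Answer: 1/4252 ≈ 0.00023518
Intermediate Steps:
V = 11
k = 527 (k = 11*47 + 10 = 517 + 10 = 527)
1/(-149*(-25) + k) = 1/(-149*(-25) + 527) = 1/(3725 + 527) = 1/4252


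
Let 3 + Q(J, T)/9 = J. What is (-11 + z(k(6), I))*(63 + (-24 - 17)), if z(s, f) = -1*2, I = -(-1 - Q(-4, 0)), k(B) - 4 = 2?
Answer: -286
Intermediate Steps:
Q(J, T) = -27 + 9*J
k(B) = 6 (k(B) = 4 + 2 = 6)
I = -62 (I = -(-1 - (-27 + 9*(-4))) = -(-1 - (-27 - 36)) = -(-1 - 1*(-63)) = -(-1 + 63) = -1*62 = -62)
z(s, f) = -2
(-11 + z(k(6), I))*(63 + (-24 - 17)) = (-11 - 2)*(63 + (-24 - 17)) = -13*(63 - 41) = -13*22 = -286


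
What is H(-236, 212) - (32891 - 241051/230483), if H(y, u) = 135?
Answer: -7549460097/230483 ≈ -32755.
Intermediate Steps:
H(-236, 212) - (32891 - 241051/230483) = 135 - (32891 - 241051/230483) = 135 - 1*7580575302/230483 = 135 - 7580575302/230483 = -7549460097/230483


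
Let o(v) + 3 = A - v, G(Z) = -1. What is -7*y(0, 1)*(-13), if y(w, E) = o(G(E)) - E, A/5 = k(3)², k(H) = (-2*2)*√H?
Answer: 21567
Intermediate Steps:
k(H) = -4*√H
A = 240 (A = 5*(-4*√3)² = 5*48 = 240)
o(v) = 237 - v (o(v) = -3 + (240 - v) = 237 - v)
y(w, E) = 238 - E (y(w, E) = (237 - 1*(-1)) - E = (237 + 1) - E = 238 - E)
-7*y(0, 1)*(-13) = -7*(238 - 1*1)*(-13) = -7*(238 - 1)*(-13) = -7*237*(-13) = -1659*(-13) = 21567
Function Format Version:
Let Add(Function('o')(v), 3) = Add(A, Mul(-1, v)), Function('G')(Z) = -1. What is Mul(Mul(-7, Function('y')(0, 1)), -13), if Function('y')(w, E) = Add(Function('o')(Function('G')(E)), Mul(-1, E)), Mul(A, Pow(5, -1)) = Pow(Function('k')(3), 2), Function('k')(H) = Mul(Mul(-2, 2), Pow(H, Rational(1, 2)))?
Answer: 21567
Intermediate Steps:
Function('k')(H) = Mul(-4, Pow(H, Rational(1, 2)))
A = 240 (A = Mul(5, Pow(Mul(-4, Pow(3, Rational(1, 2))), 2)) = Mul(5, 48) = 240)
Function('o')(v) = Add(237, Mul(-1, v)) (Function('o')(v) = Add(-3, Add(240, Mul(-1, v))) = Add(237, Mul(-1, v)))
Function('y')(w, E) = Add(238, Mul(-1, E)) (Function('y')(w, E) = Add(Add(237, Mul(-1, -1)), Mul(-1, E)) = Add(Add(237, 1), Mul(-1, E)) = Add(238, Mul(-1, E)))
Mul(Mul(-7, Function('y')(0, 1)), -13) = Mul(Mul(-7, Add(238, Mul(-1, 1))), -13) = Mul(Mul(-7, Add(238, -1)), -13) = Mul(Mul(-7, 237), -13) = Mul(-1659, -13) = 21567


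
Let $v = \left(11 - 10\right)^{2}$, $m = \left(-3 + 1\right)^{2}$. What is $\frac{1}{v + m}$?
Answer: $\frac{1}{5} \approx 0.2$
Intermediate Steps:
$m = 4$ ($m = \left(-2\right)^{2} = 4$)
$v = 1$ ($v = 1^{2} = 1$)
$\frac{1}{v + m} = \frac{1}{1 + 4} = \frac{1}{5}$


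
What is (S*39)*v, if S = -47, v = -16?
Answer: 29328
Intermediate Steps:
(S*39)*v = -47*39*(-16) = -1833*(-16) = 29328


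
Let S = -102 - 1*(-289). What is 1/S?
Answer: 1/187 ≈ 0.0053476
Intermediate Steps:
S = 187 (S = -102 + 289 = 187)
1/S = 1/187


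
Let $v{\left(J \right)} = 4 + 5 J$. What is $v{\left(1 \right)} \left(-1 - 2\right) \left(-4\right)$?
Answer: $108$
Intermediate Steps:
$v{\left(1 \right)} \left(-1 - 2\right) \left(-4\right) = \left(4 + 5 \cdot 1\right) \left(-1 - 2\right) \left(-4\right) = \left(4 + 5\right) \left(-3\right) \left(-4\right) = 9 \left(-3\right) \left(-4\right) = \left(-27\right) \left(-4\right) = 108$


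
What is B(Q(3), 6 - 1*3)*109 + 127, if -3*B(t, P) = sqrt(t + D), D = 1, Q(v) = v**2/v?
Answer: 163/3 ≈ 54.333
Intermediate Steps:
Q(v) = v
B(t, P) = -sqrt(1 + t)/3 (B(t, P) = -sqrt(t + 1)/3 = -sqrt(1 + t)/3)
B(Q(3), 6 - 1*3)*109 + 127 = -sqrt(1 + 3)/3*109 + 127 = -sqrt(4)/3*109 + 127 = -1/3*2*109 + 127 = -2/3*109 + 127 = -218/3 + 127 = 163/3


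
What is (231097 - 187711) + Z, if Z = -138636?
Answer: -95250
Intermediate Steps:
(231097 - 187711) + Z = (231097 - 187711) - 138636 = 43386 - 138636 = -95250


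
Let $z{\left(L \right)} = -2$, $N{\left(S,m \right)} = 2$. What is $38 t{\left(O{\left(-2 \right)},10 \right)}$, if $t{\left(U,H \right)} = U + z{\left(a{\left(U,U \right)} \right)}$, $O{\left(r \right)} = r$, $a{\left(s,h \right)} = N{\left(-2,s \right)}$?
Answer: $-152$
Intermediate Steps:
$a{\left(s,h \right)} = 2$
$t{\left(U,H \right)} = -2 + U$ ($t{\left(U,H \right)} = U - 2 = -2 + U$)
$38 t{\left(O{\left(-2 \right)},10 \right)} = 38 \left(-2 - 2\right) = 38 \left(-4\right) = -152$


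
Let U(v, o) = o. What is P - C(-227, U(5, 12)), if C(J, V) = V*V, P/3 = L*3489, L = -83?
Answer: -868905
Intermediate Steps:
P = -868761 (P = 3*(-83*3489) = 3*(-289587) = -868761)
C(J, V) = V**2
P - C(-227, U(5, 12)) = -868761 - 1*12**2 = -868761 - 1*144 = -868761 - 144 = -868905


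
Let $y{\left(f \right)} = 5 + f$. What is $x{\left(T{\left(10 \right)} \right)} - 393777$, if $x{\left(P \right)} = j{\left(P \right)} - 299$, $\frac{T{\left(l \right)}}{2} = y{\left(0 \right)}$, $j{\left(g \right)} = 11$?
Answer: $-394065$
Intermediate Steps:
$T{\left(l \right)} = 10$ ($T{\left(l \right)} = 2 \left(5 + 0\right) = 2 \cdot 5 = 10$)
$x{\left(P \right)} = -288$ ($x{\left(P \right)} = 11 - 299 = -288$)
$x{\left(T{\left(10 \right)} \right)} - 393777 = -288 - 393777 = -394065$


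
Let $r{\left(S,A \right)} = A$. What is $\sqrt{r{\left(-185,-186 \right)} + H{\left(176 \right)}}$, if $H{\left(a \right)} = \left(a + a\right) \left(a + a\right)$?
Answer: $\sqrt{123718} \approx 351.74$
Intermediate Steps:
$H{\left(a \right)} = 4 a^{2}$ ($H{\left(a \right)} = 2 a 2 a = 4 a^{2}$)
$\sqrt{r{\left(-185,-186 \right)} + H{\left(176 \right)}} = \sqrt{-186 + 4 \cdot 176^{2}} = \sqrt{-186 + 4 \cdot 30976} = \sqrt{-186 + 123904} = \sqrt{123718}$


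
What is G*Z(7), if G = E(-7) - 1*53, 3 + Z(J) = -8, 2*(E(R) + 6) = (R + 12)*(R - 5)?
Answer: 979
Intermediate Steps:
E(R) = -6 + (-5 + R)*(12 + R)/2 (E(R) = -6 + ((R + 12)*(R - 5))/2 = -6 + ((12 + R)*(-5 + R))/2 = -6 + ((-5 + R)*(12 + R))/2 = -6 + (-5 + R)*(12 + R)/2)
Z(J) = -11 (Z(J) = -3 - 8 = -11)
G = -89 (G = (-36 + (½)*(-7)² + (7/2)*(-7)) - 1*53 = (-36 + (½)*49 - 49/2) - 53 = (-36 + 49/2 - 49/2) - 53 = -36 - 53 = -89)
G*Z(7) = -89*(-11) = 979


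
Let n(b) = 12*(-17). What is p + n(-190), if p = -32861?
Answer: -33065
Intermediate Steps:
n(b) = -204
p + n(-190) = -32861 - 204 = -33065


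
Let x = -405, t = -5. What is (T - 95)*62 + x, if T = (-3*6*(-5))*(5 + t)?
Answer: -6295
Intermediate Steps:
T = 0 (T = (-3*6*(-5))*(5 - 5) = -18*(-5)*0 = 90*0 = 0)
(T - 95)*62 + x = (0 - 95)*62 - 405 = -95*62 - 405 = -5890 - 405 = -6295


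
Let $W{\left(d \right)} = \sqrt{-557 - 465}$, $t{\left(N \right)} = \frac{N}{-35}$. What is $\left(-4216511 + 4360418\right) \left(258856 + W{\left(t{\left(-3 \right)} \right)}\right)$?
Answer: $37251190392 + 143907 i \sqrt{1022} \approx 3.7251 \cdot 10^{10} + 4.6005 \cdot 10^{6} i$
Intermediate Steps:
$t{\left(N \right)} = - \frac{N}{35}$ ($t{\left(N \right)} = N \left(- \frac{1}{35}\right) = - \frac{N}{35}$)
$W{\left(d \right)} = i \sqrt{1022}$ ($W{\left(d \right)} = \sqrt{-1022} = i \sqrt{1022}$)
$\left(-4216511 + 4360418\right) \left(258856 + W{\left(t{\left(-3 \right)} \right)}\right) = \left(-4216511 + 4360418\right) \left(258856 + i \sqrt{1022}\right) = 143907 \left(258856 + i \sqrt{1022}\right) = 37251190392 + 143907 i \sqrt{1022}$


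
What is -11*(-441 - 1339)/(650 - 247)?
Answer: 19580/403 ≈ 48.586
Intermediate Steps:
-11*(-441 - 1339)/(650 - 247) = -(-19580)/403 = -11*(-1780/403) = 19580/403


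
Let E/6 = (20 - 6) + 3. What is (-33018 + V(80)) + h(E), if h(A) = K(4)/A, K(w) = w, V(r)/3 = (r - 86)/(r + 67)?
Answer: -82512190/2499 ≈ -33018.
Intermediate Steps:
V(r) = 3*(-86 + r)/(67 + r) (V(r) = 3*((r - 86)/(r + 67)) = 3*((-86 + r)/(67 + r)) = 3*(-86 + r)/(67 + r))
E = 102 (E = 6*((20 - 6) + 3) = 6*(14 + 3) = 6*17 = 102)
h(A) = 4/A
(-33018 + V(80)) + h(E) = (-33018 + 3*(-86 + 80)/(67 + 80)) + 4/102 = (-33018 + 3*(-6)/147) + 4*(1/102) = (-33018 + 3*(1/147)*(-6)) + 2/51 = (-33018 - 6/49) + 2/51 = -1617888/49 + 2/51 = -82512190/2499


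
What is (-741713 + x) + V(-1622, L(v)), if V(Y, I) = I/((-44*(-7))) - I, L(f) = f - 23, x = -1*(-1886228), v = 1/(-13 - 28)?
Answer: 3613306307/3157 ≈ 1.1445e+6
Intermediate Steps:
v = -1/41 (v = 1/(-41) = -1/41 ≈ -0.024390)
x = 1886228
L(f) = -23 + f
V(Y, I) = -307*I/308 (V(Y, I) = I/308 - I = -307*I/308)
(-741713 + x) + V(-1622, L(v)) = (-741713 + 1886228) - 307*(-23 - 1/41)/308 = 1144515 - 307/308*(-944/41) = 1144515 + 72452/3157 = 3613306307/3157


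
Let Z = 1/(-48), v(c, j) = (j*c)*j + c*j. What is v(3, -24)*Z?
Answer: -69/2 ≈ -34.500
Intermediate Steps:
v(c, j) = c*j + c*j**2 (v(c, j) = (c*j)*j + c*j = c*j**2 + c*j = c*j + c*j**2)
Z = -1/48 ≈ -0.020833
v(3, -24)*Z = (3*(-24)*(1 - 24))*(-1/48) = (3*(-24)*(-23))*(-1/48) = 1656*(-1/48) = -69/2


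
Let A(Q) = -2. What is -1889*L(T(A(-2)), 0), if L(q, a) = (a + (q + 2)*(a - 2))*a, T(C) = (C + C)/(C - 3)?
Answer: 0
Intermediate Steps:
T(C) = 2*C/(-3 + C) (T(C) = (2*C)/(-3 + C) = 2*C/(-3 + C))
L(q, a) = a*(a + (-2 + a)*(2 + q)) (L(q, a) = (a + (2 + q)*(-2 + a))*a = (a + (-2 + a)*(2 + q))*a = a*(a + (-2 + a)*(2 + q)))
-1889*L(T(A(-2)), 0) = -0*(-4 - 4*(-2)/(-3 - 2) + 3*0 + 0*(2*(-2)/(-3 - 2))) = -0*(-4 - 4*(-2)/(-5) + 0 + 0*(2*(-2)/(-5))) = -0*(-4 - 4*(-2)*(-1)/5 + 0 + 0*(2*(-2)*(-1/5))) = -0*(-4 - 2*4/5 + 0 + 0*(4/5)) = -0*(-4 - 8/5 + 0 + 0) = -0*(-28)/5 = -1889*0 = 0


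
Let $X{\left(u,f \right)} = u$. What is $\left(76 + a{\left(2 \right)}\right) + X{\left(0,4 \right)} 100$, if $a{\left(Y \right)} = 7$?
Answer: $83$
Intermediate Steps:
$\left(76 + a{\left(2 \right)}\right) + X{\left(0,4 \right)} 100 = \left(76 + 7\right) + 0 \cdot 100 = 83 + 0 = 83$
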